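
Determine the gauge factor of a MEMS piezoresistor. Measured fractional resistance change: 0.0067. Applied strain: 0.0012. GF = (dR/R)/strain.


Step 1: Identify values.
dR/R = 0.0067, strain = 0.0012
Step 2: GF = (dR/R) / strain = 0.0067 / 0.0012
GF = 5.6


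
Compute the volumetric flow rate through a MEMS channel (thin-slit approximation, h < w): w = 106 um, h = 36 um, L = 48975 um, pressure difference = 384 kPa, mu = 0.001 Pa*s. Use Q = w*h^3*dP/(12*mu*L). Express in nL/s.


Step 1: Convert all dimensions to SI (meters).
w = 106e-6 m, h = 36e-6 m, L = 48975e-6 m, dP = 384e3 Pa
Step 2: Q = w * h^3 * dP / (12 * mu * L)
Q = 106e-6 * (36e-6)^3 * 384e3 / (12 * 0.001 * 48975e-6) = 3.23138646e-09 m^3/s
Step 3: Convert Q from m^3/s to nL/s (1 m^3 = 1e12 nL, so multiply by 1e12).
Q = 3231.386 nL/s


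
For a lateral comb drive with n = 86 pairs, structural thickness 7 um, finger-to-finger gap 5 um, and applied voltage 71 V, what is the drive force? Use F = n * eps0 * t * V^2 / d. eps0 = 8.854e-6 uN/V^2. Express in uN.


Step 1: Parameters: n=86, eps0=8.854e-6 uN/V^2, t=7 um, V=71 V, d=5 um
Step 2: V^2 = 5041
Step 3: F = 86 * 8.854e-6 * 7 * 5041 / 5
F = 5.374 uN


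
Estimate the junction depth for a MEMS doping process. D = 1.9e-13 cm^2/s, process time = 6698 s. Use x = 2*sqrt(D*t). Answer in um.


Step 1: Compute D*t = 1.9e-13 * 6698 = 1.27262e-09 cm^2
Step 2: sqrt(D*t) = 3.5674e-05 cm
Step 3: x = 2 * 3.5674e-05 cm = 7.1348e-05 cm
Step 4: Convert to um (1 cm = 1e4 um): x = 0.713 um


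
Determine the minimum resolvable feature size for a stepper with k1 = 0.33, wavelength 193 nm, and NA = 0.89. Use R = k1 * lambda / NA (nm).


Step 1: Identify values: k1 = 0.33, lambda = 193 nm, NA = 0.89
Step 2: R = k1 * lambda / NA
R = 0.33 * 193 / 0.89
R = 71.6 nm


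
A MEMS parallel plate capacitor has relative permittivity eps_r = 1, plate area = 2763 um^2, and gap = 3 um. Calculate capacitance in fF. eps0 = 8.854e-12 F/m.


Step 1: Convert area to m^2: A = 2763e-12 m^2
Step 2: Convert gap to m: d = 3e-6 m
Step 3: C = eps0 * eps_r * A / d
C = 8.854e-12 * 1 * 2763e-12 / 3e-6
Step 4: Convert to fF (multiply by 1e15).
C = 8.15 fF


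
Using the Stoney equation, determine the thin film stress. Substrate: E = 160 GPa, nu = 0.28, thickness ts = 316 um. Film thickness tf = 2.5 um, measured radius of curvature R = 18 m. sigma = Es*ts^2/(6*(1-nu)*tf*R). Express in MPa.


Step 1: Compute numerator: Es * ts^2 = 160 * 316^2 = 15976960 (GPa*um^2)
Step 2: Compute denominator (R in um): 6*(1-nu)*tf*R = 6*0.72*2.5*18e6 = 194400000.0 (um^2)
Step 3: sigma (GPa) = 15976960 / 194400000.0 = 8.2186e-02 GPa
Step 4: Convert to MPa (x1000): sigma = 82.2 MPa


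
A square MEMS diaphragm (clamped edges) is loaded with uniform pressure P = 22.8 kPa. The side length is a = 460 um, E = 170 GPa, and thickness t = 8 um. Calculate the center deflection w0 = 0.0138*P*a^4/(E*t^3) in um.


Step 1: Convert pressure to compatible units (E is in GPa, so P in GPa).
P = 22.8 kPa = 22.8e-6 GPa
Step 2: Compute numerator: 0.0138 * P * a^4.
a^4 = 460^4 = 44774560000
numerator = 0.0138 * 22.8e-6 * 44774560000 = 1.40879e+04
Step 3: Compute denominator: E * t^3 = 170 * 8^3 = 87040
Step 4: w0 = numerator / denominator = 1.40879e+04 / 87040 = 0.1619 um


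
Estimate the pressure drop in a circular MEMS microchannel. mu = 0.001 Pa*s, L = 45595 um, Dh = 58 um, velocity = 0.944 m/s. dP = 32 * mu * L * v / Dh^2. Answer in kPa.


Step 1: Convert to SI: L = 45595e-6 m, Dh = 58e-6 m
Step 2: dP = 32 * 0.001 * 45595e-6 * 0.944 / (58e-6)^2
Step 3: dP = 409433.34 Pa
Step 4: Convert to kPa: dP = 409.43 kPa


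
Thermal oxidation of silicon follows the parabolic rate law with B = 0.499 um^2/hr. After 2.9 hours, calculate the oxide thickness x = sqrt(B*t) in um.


Step 1: Compute B*t = 0.499 * 2.9 = 1.4471
Step 2: x = sqrt(1.4471)
x = 1.203 um


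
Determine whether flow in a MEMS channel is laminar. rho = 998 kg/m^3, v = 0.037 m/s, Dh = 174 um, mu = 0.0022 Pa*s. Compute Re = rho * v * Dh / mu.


Step 1: Convert Dh to meters: Dh = 174e-6 m
Step 2: Re = rho * v * Dh / mu
Re = 998 * 0.037 * 174e-6 / 0.0022
Re = 2.921
Since Re = 2.921 is below ~2300, the flow is laminar.


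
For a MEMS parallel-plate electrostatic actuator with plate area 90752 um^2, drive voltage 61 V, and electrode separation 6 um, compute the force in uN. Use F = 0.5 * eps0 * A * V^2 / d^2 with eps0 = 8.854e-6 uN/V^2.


Step 1: Identify parameters.
eps0 = 8.854e-6 uN/V^2, A = 90752 um^2, V = 61 V, d = 6 um
Step 2: Compute V^2 = 61^2 = 3721
Step 3: Compute d^2 = 6^2 = 36
Step 4: F = 0.5 * 8.854e-6 * 90752 * 3721 / 36
F = 41.526 uN


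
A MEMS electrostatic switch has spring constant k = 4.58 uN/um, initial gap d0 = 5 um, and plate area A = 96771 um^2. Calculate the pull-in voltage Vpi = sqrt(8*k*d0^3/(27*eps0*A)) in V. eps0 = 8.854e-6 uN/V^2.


Step 1: Compute numerator: 8 * k * d0^3 = 8 * 4.58 * 5^3 = 4580.0
Step 2: Compute denominator: 27 * eps0 * A = 27 * 8.854e-6 * 96771 = 23.133882
Step 3: Vpi = sqrt(4580.0 / 23.133882)
Vpi = 14.07 V


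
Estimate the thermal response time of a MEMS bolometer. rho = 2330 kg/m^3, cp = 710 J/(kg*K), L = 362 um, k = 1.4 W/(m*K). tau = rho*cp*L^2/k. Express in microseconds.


Step 1: Convert L to m: L = 362e-6 m
Step 2: L^2 = (362e-6)^2 = 1.31044e-07 m^2
Step 3: tau = 2330 * 710 * 1.31044e-07 / 1.4 = 1.5484720657e-01 s
Step 4: Convert to microseconds (multiply by 1e6).
tau = 154847.207 us


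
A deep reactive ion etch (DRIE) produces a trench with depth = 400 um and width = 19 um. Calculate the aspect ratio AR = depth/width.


Step 1: AR = depth / width
Step 2: AR = 400 / 19
AR = 21.1


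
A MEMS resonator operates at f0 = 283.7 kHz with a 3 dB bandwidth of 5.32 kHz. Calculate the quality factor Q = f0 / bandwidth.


Step 1: Q = f0 / bandwidth
Step 2: Q = 283.7 / 5.32
Q = 53.3


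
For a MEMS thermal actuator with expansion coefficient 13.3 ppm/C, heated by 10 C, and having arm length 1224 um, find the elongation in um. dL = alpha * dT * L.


Step 1: Convert CTE: alpha = 13.3 ppm/C = 13.3e-6 /C
Step 2: dL = 13.3e-6 * 10 * 1224
dL = 0.1628 um


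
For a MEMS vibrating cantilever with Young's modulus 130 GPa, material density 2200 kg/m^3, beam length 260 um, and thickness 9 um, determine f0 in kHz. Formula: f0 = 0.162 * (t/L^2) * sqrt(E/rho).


Step 1: Convert units to SI.
t_SI = 9e-6 m, L_SI = 260e-6 m
Step 2: Calculate sqrt(E/rho).
sqrt(130e9 / 2200) = 7687.06 m/s
Step 3: Compute f0.
f0 = 0.162 * 9e-6 / (260e-6)^2 * 7687.06 = 165794.9 Hz = 165.79 kHz


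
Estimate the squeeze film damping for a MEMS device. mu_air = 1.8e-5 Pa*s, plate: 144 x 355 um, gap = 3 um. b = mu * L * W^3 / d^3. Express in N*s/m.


Step 1: Convert to SI.
L = 144e-6 m, W = 355e-6 m, d = 3e-6 m
Step 2: W^3 = (355e-6)^3 = 4.47e-11 m^3
Step 3: d^3 = (3e-6)^3 = 2.70e-17 m^3
Step 4: b = 1.8e-5 * 144e-6 * 4.47e-11 / 2.70e-17
b = 4.29e-03 N*s/m


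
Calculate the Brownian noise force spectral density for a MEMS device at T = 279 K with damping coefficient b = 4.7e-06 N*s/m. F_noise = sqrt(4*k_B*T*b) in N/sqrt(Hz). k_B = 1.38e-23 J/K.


Step 1: Compute 4 * k_B * T * b
= 4 * 1.38e-23 * 279 * 4.7e-06
= 7.2384e-26 N^2/Hz
Step 2: F_noise = sqrt(7.2384e-26)
F_noise = 2.69e-13 N/sqrt(Hz)


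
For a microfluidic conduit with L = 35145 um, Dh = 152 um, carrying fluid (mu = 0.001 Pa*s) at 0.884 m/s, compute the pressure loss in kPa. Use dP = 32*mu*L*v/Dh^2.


Step 1: Convert to SI: L = 35145e-6 m, Dh = 152e-6 m
Step 2: dP = 32 * 0.001 * 35145e-6 * 0.884 / (152e-6)^2
Step 3: dP = 43030.72 Pa
Step 4: Convert to kPa: dP = 43.03 kPa


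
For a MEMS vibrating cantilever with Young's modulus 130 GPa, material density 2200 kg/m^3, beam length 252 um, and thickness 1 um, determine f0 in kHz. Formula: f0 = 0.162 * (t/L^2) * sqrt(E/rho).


Step 1: Convert units to SI.
t_SI = 1e-6 m, L_SI = 252e-6 m
Step 2: Calculate sqrt(E/rho).
sqrt(130e9 / 2200) = 7687.06 m/s
Step 3: Compute f0.
f0 = 0.162 * 1e-6 / (252e-6)^2 * 7687.06 = 19609.8 Hz = 19.61 kHz


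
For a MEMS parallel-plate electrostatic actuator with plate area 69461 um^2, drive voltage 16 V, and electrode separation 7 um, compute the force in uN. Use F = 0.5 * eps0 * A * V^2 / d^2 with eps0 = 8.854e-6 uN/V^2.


Step 1: Identify parameters.
eps0 = 8.854e-6 uN/V^2, A = 69461 um^2, V = 16 V, d = 7 um
Step 2: Compute V^2 = 16^2 = 256
Step 3: Compute d^2 = 7^2 = 49
Step 4: F = 0.5 * 8.854e-6 * 69461 * 256 / 49
F = 1.607 uN


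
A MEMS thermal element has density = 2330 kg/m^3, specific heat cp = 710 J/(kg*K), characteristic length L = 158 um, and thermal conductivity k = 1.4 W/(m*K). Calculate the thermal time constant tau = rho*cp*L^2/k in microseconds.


Step 1: Convert L to m: L = 158e-6 m
Step 2: L^2 = (158e-6)^2 = 2.4964e-08 m^2
Step 3: tau = 2330 * 710 * 2.4964e-08 / 1.4 = 2.949853229e-02 s
Step 4: Convert to microseconds (multiply by 1e6).
tau = 29498.532 us


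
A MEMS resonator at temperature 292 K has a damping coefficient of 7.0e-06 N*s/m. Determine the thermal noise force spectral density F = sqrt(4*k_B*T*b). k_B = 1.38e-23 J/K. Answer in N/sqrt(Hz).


Step 1: Compute 4 * k_B * T * b
= 4 * 1.38e-23 * 292 * 7.0e-06
= 1.1283e-25 N^2/Hz
Step 2: F_noise = sqrt(1.1283e-25)
F_noise = 3.36e-13 N/sqrt(Hz)


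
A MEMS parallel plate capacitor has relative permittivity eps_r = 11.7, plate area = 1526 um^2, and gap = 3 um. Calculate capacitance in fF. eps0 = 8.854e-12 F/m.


Step 1: Convert area to m^2: A = 1526e-12 m^2
Step 2: Convert gap to m: d = 3e-6 m
Step 3: C = eps0 * eps_r * A / d
C = 8.854e-12 * 11.7 * 1526e-12 / 3e-6
Step 4: Convert to fF (multiply by 1e15).
C = 52.69 fF


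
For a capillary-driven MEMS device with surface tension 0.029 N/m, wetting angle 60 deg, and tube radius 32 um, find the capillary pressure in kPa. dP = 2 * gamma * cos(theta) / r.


Step 1: cos(60 deg) = 0.5
Step 2: Convert r to m: r = 32e-6 m
Step 3: dP = 2 * 0.029 * 0.5 / 32e-6 = 906.3 Pa
Step 4: Convert Pa to kPa (divide by 1000).
dP = 0.91 kPa


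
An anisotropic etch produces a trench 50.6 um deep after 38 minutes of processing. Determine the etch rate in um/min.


Step 1: Etch rate = depth / time
Step 2: rate = 50.6 / 38
rate = 1.332 um/min


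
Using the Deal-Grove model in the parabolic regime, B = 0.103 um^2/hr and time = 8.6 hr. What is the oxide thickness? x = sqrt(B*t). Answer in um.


Step 1: Compute B*t = 0.103 * 8.6 = 0.8858
Step 2: x = sqrt(0.8858)
x = 0.941 um


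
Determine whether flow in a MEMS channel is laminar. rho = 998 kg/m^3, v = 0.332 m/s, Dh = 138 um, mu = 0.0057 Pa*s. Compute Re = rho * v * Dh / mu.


Step 1: Convert Dh to meters: Dh = 138e-6 m
Step 2: Re = rho * v * Dh / mu
Re = 998 * 0.332 * 138e-6 / 0.0057
Re = 8.022
Since Re = 8.022 is below ~2300, the flow is laminar.


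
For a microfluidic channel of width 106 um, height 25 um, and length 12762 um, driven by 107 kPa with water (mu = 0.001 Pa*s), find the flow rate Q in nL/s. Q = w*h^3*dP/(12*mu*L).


Step 1: Convert all dimensions to SI (meters).
w = 106e-6 m, h = 25e-6 m, L = 12762e-6 m, dP = 107e3 Pa
Step 2: Q = w * h^3 * dP / (12 * mu * L)
Q = 106e-6 * (25e-6)^3 * 107e3 / (12 * 0.001 * 12762e-6) = 1.15720335e-09 m^3/s
Step 3: Convert Q from m^3/s to nL/s (1 m^3 = 1e12 nL, so multiply by 1e12).
Q = 1157.203 nL/s


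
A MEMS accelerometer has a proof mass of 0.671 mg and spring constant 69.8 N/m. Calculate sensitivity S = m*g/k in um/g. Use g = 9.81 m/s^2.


Step 1: Convert mass: m = 0.671 mg = 6.71e-07 kg
Step 2: S = m * g / k = 6.71e-07 * 9.81 / 69.8
Step 3: S = 9.43e-08 m/g
Step 4: Convert to um/g: S = 0.094 um/g


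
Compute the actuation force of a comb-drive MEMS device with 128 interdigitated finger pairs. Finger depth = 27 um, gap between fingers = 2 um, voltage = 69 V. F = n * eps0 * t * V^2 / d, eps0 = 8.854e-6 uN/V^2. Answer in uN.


Step 1: Parameters: n=128, eps0=8.854e-6 uN/V^2, t=27 um, V=69 V, d=2 um
Step 2: V^2 = 4761
Step 3: F = 128 * 8.854e-6 * 27 * 4761 / 2
F = 72.842 uN


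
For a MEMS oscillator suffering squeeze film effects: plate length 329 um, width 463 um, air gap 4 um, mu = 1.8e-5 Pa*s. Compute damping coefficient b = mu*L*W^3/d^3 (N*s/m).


Step 1: Convert to SI.
L = 329e-6 m, W = 463e-6 m, d = 4e-6 m
Step 2: W^3 = (463e-6)^3 = 9.93e-11 m^3
Step 3: d^3 = (4e-6)^3 = 6.40e-17 m^3
Step 4: b = 1.8e-5 * 329e-6 * 9.93e-11 / 6.40e-17
b = 9.18e-03 N*s/m


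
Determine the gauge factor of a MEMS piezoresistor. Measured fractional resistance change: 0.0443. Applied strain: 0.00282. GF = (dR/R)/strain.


Step 1: Identify values.
dR/R = 0.0443, strain = 0.00282
Step 2: GF = (dR/R) / strain = 0.0443 / 0.00282
GF = 15.7


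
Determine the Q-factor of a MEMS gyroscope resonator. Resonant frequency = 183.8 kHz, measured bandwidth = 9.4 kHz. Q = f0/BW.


Step 1: Q = f0 / bandwidth
Step 2: Q = 183.8 / 9.4
Q = 19.6


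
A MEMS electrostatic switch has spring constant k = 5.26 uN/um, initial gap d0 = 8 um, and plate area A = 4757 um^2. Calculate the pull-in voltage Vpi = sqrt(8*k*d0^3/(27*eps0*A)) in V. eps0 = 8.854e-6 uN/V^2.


Step 1: Compute numerator: 8 * k * d0^3 = 8 * 5.26 * 8^3 = 21544.96
Step 2: Compute denominator: 27 * eps0 * A = 27 * 8.854e-6 * 4757 = 1.137199
Step 3: Vpi = sqrt(21544.96 / 1.137199)
Vpi = 137.64 V


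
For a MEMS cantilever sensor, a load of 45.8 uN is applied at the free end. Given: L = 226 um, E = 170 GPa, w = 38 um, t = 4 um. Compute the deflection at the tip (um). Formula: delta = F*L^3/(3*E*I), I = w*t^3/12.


Step 1: Calculate the second moment of area.
I = w * t^3 / 12 = 38 * 4^3 / 12 = 202.6667 um^4
Step 2: Convert E to consistent units (1 GPa = 1000 uN/um^2).
E = 170 GPa = 170000 uN/um^2
Step 3: Calculate tip deflection.
delta = F * L^3 / (3 * E * I)
delta = 45.8 * 226^3 / (3 * 170000 * 202.6667)
delta = 5.1149 um


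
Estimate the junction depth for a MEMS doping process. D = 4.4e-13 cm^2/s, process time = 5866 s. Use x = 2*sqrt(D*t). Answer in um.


Step 1: Compute D*t = 4.4e-13 * 5866 = 2.58104e-09 cm^2
Step 2: sqrt(D*t) = 5.08039e-05 cm
Step 3: x = 2 * 5.08039e-05 cm = 1.016078e-04 cm
Step 4: Convert to um (1 cm = 1e4 um): x = 1.016 um


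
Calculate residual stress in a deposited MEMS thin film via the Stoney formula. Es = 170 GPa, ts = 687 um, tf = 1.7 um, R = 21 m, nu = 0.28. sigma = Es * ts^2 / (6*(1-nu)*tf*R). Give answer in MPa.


Step 1: Compute numerator: Es * ts^2 = 170 * 687^2 = 80234730 (GPa*um^2)
Step 2: Compute denominator (R in um): 6*(1-nu)*tf*R = 6*0.72*1.7*21e6 = 154224000.0 (um^2)
Step 3: sigma (GPa) = 80234730 / 154224000.0 = 5.20248e-01 GPa
Step 4: Convert to MPa (x1000): sigma = 520.2 MPa


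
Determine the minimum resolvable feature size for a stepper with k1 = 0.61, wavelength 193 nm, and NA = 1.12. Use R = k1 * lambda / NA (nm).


Step 1: Identify values: k1 = 0.61, lambda = 193 nm, NA = 1.12
Step 2: R = k1 * lambda / NA
R = 0.61 * 193 / 1.12
R = 105.1 nm


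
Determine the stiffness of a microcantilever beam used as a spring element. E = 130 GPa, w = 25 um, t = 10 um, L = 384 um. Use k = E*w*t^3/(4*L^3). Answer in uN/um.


Step 1: Convert E to consistent units (1 GPa = 1000 uN/um^2).
E = 130 GPa = 130000 uN/um^2
Step 2: Compute t^3 = 10^3 = 1000
Step 3: Compute L^3 = 384^3 = 56623104
Step 4: k = 130000 * 25 * 1000 / (4 * 56623104)
k = 14.3493 uN/um


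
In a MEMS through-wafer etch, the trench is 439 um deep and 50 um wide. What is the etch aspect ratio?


Step 1: AR = depth / width
Step 2: AR = 439 / 50
AR = 8.8


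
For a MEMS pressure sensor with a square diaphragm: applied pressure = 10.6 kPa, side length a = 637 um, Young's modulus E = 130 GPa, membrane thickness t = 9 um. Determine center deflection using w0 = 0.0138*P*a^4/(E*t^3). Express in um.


Step 1: Convert pressure to compatible units (E is in GPa, so P in GPa).
P = 10.6 kPa = 10.6e-6 GPa
Step 2: Compute numerator: 0.0138 * P * a^4.
a^4 = 637^4 = 164648481361
numerator = 0.0138 * 10.6e-6 * 164648481361 = 2.40848e+04
Step 3: Compute denominator: E * t^3 = 130 * 9^3 = 94770
Step 4: w0 = numerator / denominator = 2.40848e+04 / 94770 = 0.2541 um


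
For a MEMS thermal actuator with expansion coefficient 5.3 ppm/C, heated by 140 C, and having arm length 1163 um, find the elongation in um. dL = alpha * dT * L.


Step 1: Convert CTE: alpha = 5.3 ppm/C = 5.3e-6 /C
Step 2: dL = 5.3e-6 * 140 * 1163
dL = 0.8629 um


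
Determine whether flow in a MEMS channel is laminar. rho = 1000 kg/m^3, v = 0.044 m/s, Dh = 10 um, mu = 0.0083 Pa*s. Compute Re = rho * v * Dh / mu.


Step 1: Convert Dh to meters: Dh = 10e-6 m
Step 2: Re = rho * v * Dh / mu
Re = 1000 * 0.044 * 10e-6 / 0.0083
Re = 0.053
Since Re = 0.053 is below ~2300, the flow is laminar.


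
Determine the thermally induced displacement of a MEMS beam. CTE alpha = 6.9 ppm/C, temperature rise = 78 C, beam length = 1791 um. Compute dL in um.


Step 1: Convert CTE: alpha = 6.9 ppm/C = 6.9e-6 /C
Step 2: dL = 6.9e-6 * 78 * 1791
dL = 0.9639 um


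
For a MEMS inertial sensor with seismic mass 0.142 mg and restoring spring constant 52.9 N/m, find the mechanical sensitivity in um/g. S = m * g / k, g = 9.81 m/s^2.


Step 1: Convert mass: m = 0.142 mg = 1.42e-07 kg
Step 2: S = m * g / k = 1.42e-07 * 9.81 / 52.9
Step 3: S = 2.63e-08 m/g
Step 4: Convert to um/g: S = 0.026 um/g


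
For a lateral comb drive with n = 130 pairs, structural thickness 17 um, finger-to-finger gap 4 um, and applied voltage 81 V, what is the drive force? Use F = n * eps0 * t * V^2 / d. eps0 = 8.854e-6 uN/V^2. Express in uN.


Step 1: Parameters: n=130, eps0=8.854e-6 uN/V^2, t=17 um, V=81 V, d=4 um
Step 2: V^2 = 6561
Step 3: F = 130 * 8.854e-6 * 17 * 6561 / 4
F = 32.095 uN


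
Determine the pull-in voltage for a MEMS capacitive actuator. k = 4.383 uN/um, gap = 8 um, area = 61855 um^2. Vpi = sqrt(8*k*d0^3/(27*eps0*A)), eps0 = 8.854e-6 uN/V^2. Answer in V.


Step 1: Compute numerator: 8 * k * d0^3 = 8 * 4.383 * 8^3 = 17952.768
Step 2: Compute denominator: 27 * eps0 * A = 27 * 8.854e-6 * 61855 = 14.786933
Step 3: Vpi = sqrt(17952.768 / 14.786933)
Vpi = 34.84 V


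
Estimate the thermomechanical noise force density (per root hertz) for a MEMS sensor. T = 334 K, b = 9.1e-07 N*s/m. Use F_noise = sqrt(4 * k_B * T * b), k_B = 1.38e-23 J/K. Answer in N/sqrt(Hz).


Step 1: Compute 4 * k_B * T * b
= 4 * 1.38e-23 * 334 * 9.1e-07
= 1.6777e-26 N^2/Hz
Step 2: F_noise = sqrt(1.6777e-26)
F_noise = 1.30e-13 N/sqrt(Hz)


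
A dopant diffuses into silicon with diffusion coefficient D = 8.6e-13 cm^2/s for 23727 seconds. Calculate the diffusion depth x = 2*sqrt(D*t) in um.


Step 1: Compute D*t = 8.6e-13 * 23727 = 2.040522e-08 cm^2
Step 2: sqrt(D*t) = 1.42847e-04 cm
Step 3: x = 2 * 1.42847e-04 cm = 2.85694e-04 cm
Step 4: Convert to um (1 cm = 1e4 um): x = 2.857 um


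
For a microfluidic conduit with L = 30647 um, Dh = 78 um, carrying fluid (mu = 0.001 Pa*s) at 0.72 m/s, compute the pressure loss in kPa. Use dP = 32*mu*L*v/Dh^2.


Step 1: Convert to SI: L = 30647e-6 m, Dh = 78e-6 m
Step 2: dP = 32 * 0.001 * 30647e-6 * 0.72 / (78e-6)^2
Step 3: dP = 116059.64 Pa
Step 4: Convert to kPa: dP = 116.06 kPa


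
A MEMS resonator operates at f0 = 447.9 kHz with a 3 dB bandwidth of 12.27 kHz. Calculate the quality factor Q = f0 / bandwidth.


Step 1: Q = f0 / bandwidth
Step 2: Q = 447.9 / 12.27
Q = 36.5


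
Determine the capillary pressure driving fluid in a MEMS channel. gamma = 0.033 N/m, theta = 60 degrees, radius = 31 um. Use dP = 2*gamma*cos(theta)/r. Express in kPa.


Step 1: cos(60 deg) = 0.5
Step 2: Convert r to m: r = 31e-6 m
Step 3: dP = 2 * 0.033 * 0.5 / 31e-6 = 1064.5 Pa
Step 4: Convert Pa to kPa (divide by 1000).
dP = 1.06 kPa


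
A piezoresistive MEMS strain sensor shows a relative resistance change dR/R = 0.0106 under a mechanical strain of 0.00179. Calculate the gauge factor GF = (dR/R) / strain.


Step 1: Identify values.
dR/R = 0.0106, strain = 0.00179
Step 2: GF = (dR/R) / strain = 0.0106 / 0.00179
GF = 5.9


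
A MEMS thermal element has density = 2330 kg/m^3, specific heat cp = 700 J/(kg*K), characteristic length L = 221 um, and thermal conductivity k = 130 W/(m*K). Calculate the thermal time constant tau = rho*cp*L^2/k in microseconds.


Step 1: Convert L to m: L = 221e-6 m
Step 2: L^2 = (221e-6)^2 = 4.8841e-08 m^2
Step 3: tau = 2330 * 700 * 4.8841e-08 / 130 = 6.127667e-04 s
Step 4: Convert to microseconds (multiply by 1e6).
tau = 612.767 us


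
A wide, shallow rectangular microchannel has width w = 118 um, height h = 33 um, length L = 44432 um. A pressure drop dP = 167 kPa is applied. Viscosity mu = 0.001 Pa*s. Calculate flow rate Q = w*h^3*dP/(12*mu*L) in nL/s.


Step 1: Convert all dimensions to SI (meters).
w = 118e-6 m, h = 33e-6 m, L = 44432e-6 m, dP = 167e3 Pa
Step 2: Q = w * h^3 * dP / (12 * mu * L)
Q = 118e-6 * (33e-6)^3 * 167e3 / (12 * 0.001 * 44432e-6) = 1.32819912e-09 m^3/s
Step 3: Convert Q from m^3/s to nL/s (1 m^3 = 1e12 nL, so multiply by 1e12).
Q = 1328.199 nL/s


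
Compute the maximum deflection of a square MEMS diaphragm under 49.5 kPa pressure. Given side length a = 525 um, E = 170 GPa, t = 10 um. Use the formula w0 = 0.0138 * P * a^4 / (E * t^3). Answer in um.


Step 1: Convert pressure to compatible units (E is in GPa, so P in GPa).
P = 49.5 kPa = 49.5e-6 GPa
Step 2: Compute numerator: 0.0138 * P * a^4.
a^4 = 525^4 = 75969140625
numerator = 0.0138 * 49.5e-6 * 75969140625 = 5.18945e+04
Step 3: Compute denominator: E * t^3 = 170 * 10^3 = 170000
Step 4: w0 = numerator / denominator = 5.18945e+04 / 170000 = 0.3053 um


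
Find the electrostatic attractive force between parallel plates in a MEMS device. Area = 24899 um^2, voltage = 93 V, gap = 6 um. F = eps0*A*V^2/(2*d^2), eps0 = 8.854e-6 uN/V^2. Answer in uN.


Step 1: Identify parameters.
eps0 = 8.854e-6 uN/V^2, A = 24899 um^2, V = 93 V, d = 6 um
Step 2: Compute V^2 = 93^2 = 8649
Step 3: Compute d^2 = 6^2 = 36
Step 4: F = 0.5 * 8.854e-6 * 24899 * 8649 / 36
F = 26.482 uN


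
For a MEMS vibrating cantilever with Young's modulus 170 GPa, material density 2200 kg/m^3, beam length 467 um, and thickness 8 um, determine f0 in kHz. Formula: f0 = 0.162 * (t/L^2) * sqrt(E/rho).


Step 1: Convert units to SI.
t_SI = 8e-6 m, L_SI = 467e-6 m
Step 2: Calculate sqrt(E/rho).
sqrt(170e9 / 2200) = 8790.49 m/s
Step 3: Compute f0.
f0 = 0.162 * 8e-6 / (467e-6)^2 * 8790.49 = 52237.7 Hz = 52.24 kHz


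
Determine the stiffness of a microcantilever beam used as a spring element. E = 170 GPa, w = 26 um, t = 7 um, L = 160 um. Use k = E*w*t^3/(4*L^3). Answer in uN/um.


Step 1: Convert E to consistent units (1 GPa = 1000 uN/um^2).
E = 170 GPa = 170000 uN/um^2
Step 2: Compute t^3 = 7^3 = 343
Step 3: Compute L^3 = 160^3 = 4096000
Step 4: k = 170000 * 26 * 343 / (4 * 4096000)
k = 92.533 uN/um


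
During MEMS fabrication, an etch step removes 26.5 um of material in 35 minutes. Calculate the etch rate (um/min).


Step 1: Etch rate = depth / time
Step 2: rate = 26.5 / 35
rate = 0.757 um/min


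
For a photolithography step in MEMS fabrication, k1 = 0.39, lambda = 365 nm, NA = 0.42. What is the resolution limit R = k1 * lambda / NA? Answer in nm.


Step 1: Identify values: k1 = 0.39, lambda = 365 nm, NA = 0.42
Step 2: R = k1 * lambda / NA
R = 0.39 * 365 / 0.42
R = 338.9 nm


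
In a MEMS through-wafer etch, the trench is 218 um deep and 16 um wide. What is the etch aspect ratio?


Step 1: AR = depth / width
Step 2: AR = 218 / 16
AR = 13.6


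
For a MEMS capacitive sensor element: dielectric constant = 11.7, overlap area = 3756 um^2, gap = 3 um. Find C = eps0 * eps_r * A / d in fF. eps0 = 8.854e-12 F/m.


Step 1: Convert area to m^2: A = 3756e-12 m^2
Step 2: Convert gap to m: d = 3e-6 m
Step 3: C = eps0 * eps_r * A / d
C = 8.854e-12 * 11.7 * 3756e-12 / 3e-6
Step 4: Convert to fF (multiply by 1e15).
C = 129.7 fF


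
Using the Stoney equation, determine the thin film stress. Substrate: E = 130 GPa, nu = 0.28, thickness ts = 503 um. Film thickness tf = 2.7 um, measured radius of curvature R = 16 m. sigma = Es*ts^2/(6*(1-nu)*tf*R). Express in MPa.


Step 1: Compute numerator: Es * ts^2 = 130 * 503^2 = 32891170 (GPa*um^2)
Step 2: Compute denominator (R in um): 6*(1-nu)*tf*R = 6*0.72*2.7*16e6 = 186624000.0 (um^2)
Step 3: sigma (GPa) = 32891170 / 186624000.0 = 1.76243e-01 GPa
Step 4: Convert to MPa (x1000): sigma = 176.2 MPa


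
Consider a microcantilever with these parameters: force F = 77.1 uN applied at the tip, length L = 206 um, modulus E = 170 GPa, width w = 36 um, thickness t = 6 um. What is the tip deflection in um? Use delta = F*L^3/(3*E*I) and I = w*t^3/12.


Step 1: Calculate the second moment of area.
I = w * t^3 / 12 = 36 * 6^3 / 12 = 648.0 um^4
Step 2: Convert E to consistent units (1 GPa = 1000 uN/um^2).
E = 170 GPa = 170000 uN/um^2
Step 3: Calculate tip deflection.
delta = F * L^3 / (3 * E * I)
delta = 77.1 * 206^3 / (3 * 170000 * 648.0)
delta = 2.0394 um


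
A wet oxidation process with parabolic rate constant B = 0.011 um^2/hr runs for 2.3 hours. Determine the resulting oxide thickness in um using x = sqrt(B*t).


Step 1: Compute B*t = 0.011 * 2.3 = 0.0253
Step 2: x = sqrt(0.0253)
x = 0.159 um


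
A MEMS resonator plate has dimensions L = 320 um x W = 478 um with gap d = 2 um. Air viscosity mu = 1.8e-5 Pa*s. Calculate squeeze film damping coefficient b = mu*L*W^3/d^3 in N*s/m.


Step 1: Convert to SI.
L = 320e-6 m, W = 478e-6 m, d = 2e-6 m
Step 2: W^3 = (478e-6)^3 = 1.09e-10 m^3
Step 3: d^3 = (2e-6)^3 = 8.00e-18 m^3
Step 4: b = 1.8e-5 * 320e-6 * 1.09e-10 / 8.00e-18
b = 7.86e-02 N*s/m


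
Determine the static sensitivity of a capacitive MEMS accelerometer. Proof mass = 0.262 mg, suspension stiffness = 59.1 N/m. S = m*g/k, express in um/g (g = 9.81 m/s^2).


Step 1: Convert mass: m = 0.262 mg = 2.62e-07 kg
Step 2: S = m * g / k = 2.62e-07 * 9.81 / 59.1
Step 3: S = 4.35e-08 m/g
Step 4: Convert to um/g: S = 0.043 um/g


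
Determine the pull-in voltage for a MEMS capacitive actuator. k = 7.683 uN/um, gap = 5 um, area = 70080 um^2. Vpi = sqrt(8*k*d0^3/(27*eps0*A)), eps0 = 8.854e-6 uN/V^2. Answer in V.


Step 1: Compute numerator: 8 * k * d0^3 = 8 * 7.683 * 5^3 = 7683.0
Step 2: Compute denominator: 27 * eps0 * A = 27 * 8.854e-6 * 70080 = 16.753185
Step 3: Vpi = sqrt(7683.0 / 16.753185)
Vpi = 21.41 V


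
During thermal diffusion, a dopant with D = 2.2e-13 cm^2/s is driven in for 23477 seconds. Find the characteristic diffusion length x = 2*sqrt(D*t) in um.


Step 1: Compute D*t = 2.2e-13 * 23477 = 5.16494e-09 cm^2
Step 2: sqrt(D*t) = 7.18675e-05 cm
Step 3: x = 2 * 7.18675e-05 cm = 1.43735e-04 cm
Step 4: Convert to um (1 cm = 1e4 um): x = 1.437 um


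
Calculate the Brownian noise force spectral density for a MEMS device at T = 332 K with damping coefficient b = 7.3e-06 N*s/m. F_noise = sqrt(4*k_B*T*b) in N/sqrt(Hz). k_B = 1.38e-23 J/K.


Step 1: Compute 4 * k_B * T * b
= 4 * 1.38e-23 * 332 * 7.3e-06
= 1.3378e-25 N^2/Hz
Step 2: F_noise = sqrt(1.3378e-25)
F_noise = 3.66e-13 N/sqrt(Hz)


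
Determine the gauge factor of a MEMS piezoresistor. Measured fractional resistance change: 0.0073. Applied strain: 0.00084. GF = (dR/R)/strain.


Step 1: Identify values.
dR/R = 0.0073, strain = 0.00084
Step 2: GF = (dR/R) / strain = 0.0073 / 0.00084
GF = 8.7


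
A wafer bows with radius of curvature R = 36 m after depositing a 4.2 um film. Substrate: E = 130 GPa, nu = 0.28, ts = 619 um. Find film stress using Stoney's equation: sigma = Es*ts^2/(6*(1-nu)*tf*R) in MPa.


Step 1: Compute numerator: Es * ts^2 = 130 * 619^2 = 49810930 (GPa*um^2)
Step 2: Compute denominator (R in um): 6*(1-nu)*tf*R = 6*0.72*4.2*36e6 = 653184000.0 (um^2)
Step 3: sigma (GPa) = 49810930 / 653184000.0 = 7.6259e-02 GPa
Step 4: Convert to MPa (x1000): sigma = 76.3 MPa


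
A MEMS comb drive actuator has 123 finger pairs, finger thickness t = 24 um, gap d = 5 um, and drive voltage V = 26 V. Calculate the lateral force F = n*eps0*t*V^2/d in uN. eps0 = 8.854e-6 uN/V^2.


Step 1: Parameters: n=123, eps0=8.854e-6 uN/V^2, t=24 um, V=26 V, d=5 um
Step 2: V^2 = 676
Step 3: F = 123 * 8.854e-6 * 24 * 676 / 5
F = 3.534 uN


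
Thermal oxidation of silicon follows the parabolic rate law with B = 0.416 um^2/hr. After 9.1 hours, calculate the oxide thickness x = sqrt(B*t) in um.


Step 1: Compute B*t = 0.416 * 9.1 = 3.7856
Step 2: x = sqrt(3.7856)
x = 1.946 um


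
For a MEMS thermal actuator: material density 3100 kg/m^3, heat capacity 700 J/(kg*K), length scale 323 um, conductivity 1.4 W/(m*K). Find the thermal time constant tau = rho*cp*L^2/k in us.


Step 1: Convert L to m: L = 323e-6 m
Step 2: L^2 = (323e-6)^2 = 1.04329e-07 m^2
Step 3: tau = 3100 * 700 * 1.04329e-07 / 1.4 = 1.6170995e-01 s
Step 4: Convert to microseconds (multiply by 1e6).
tau = 161709.95 us


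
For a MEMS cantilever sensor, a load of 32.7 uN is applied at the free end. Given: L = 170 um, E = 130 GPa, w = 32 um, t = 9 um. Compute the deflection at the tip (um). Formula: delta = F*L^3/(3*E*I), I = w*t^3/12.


Step 1: Calculate the second moment of area.
I = w * t^3 / 12 = 32 * 9^3 / 12 = 1944.0 um^4
Step 2: Convert E to consistent units (1 GPa = 1000 uN/um^2).
E = 130 GPa = 130000 uN/um^2
Step 3: Calculate tip deflection.
delta = F * L^3 / (3 * E * I)
delta = 32.7 * 170^3 / (3 * 130000 * 1944.0)
delta = 0.2119 um


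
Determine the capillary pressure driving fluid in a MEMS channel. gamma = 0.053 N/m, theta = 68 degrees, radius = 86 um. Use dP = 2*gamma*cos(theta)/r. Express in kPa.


Step 1: cos(68 deg) = 0.3746
Step 2: Convert r to m: r = 86e-6 m
Step 3: dP = 2 * 0.053 * 0.3746 / 86e-6 = 461.7 Pa
Step 4: Convert Pa to kPa (divide by 1000).
dP = 0.46 kPa


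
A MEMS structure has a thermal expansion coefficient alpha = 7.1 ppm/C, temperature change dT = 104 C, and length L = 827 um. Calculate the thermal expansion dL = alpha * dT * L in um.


Step 1: Convert CTE: alpha = 7.1 ppm/C = 7.1e-6 /C
Step 2: dL = 7.1e-6 * 104 * 827
dL = 0.6107 um


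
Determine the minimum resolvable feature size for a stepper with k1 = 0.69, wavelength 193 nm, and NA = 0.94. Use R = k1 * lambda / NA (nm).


Step 1: Identify values: k1 = 0.69, lambda = 193 nm, NA = 0.94
Step 2: R = k1 * lambda / NA
R = 0.69 * 193 / 0.94
R = 141.7 nm


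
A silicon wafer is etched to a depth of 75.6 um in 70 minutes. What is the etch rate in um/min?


Step 1: Etch rate = depth / time
Step 2: rate = 75.6 / 70
rate = 1.08 um/min


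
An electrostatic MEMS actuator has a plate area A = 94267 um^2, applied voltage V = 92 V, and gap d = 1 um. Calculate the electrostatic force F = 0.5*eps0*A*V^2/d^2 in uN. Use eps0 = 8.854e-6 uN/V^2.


Step 1: Identify parameters.
eps0 = 8.854e-6 uN/V^2, A = 94267 um^2, V = 92 V, d = 1 um
Step 2: Compute V^2 = 92^2 = 8464
Step 3: Compute d^2 = 1^2 = 1
Step 4: F = 0.5 * 8.854e-6 * 94267 * 8464 / 1
F = 3532.197 uN


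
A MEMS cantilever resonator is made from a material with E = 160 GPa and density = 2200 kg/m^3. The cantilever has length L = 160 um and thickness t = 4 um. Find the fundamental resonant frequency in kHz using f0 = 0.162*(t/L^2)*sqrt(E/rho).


Step 1: Convert units to SI.
t_SI = 4e-6 m, L_SI = 160e-6 m
Step 2: Calculate sqrt(E/rho).
sqrt(160e9 / 2200) = 8528.03 m/s
Step 3: Compute f0.
f0 = 0.162 * 4e-6 / (160e-6)^2 * 8528.03 = 215865.8 Hz = 215.87 kHz


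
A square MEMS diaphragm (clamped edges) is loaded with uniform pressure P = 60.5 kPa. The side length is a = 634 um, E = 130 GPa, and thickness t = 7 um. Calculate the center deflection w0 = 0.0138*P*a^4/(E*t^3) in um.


Step 1: Convert pressure to compatible units (E is in GPa, so P in GPa).
P = 60.5 kPa = 60.5e-6 GPa
Step 2: Compute numerator: 0.0138 * P * a^4.
a^4 = 634^4 = 161568625936
numerator = 0.0138 * 60.5e-6 * 161568625936 = 1.348936e+05
Step 3: Compute denominator: E * t^3 = 130 * 7^3 = 44590
Step 4: w0 = numerator / denominator = 1.348936e+05 / 44590 = 3.0252 um


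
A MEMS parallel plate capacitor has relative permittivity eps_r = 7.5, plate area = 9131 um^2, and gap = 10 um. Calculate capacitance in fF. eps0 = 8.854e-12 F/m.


Step 1: Convert area to m^2: A = 9131e-12 m^2
Step 2: Convert gap to m: d = 10e-6 m
Step 3: C = eps0 * eps_r * A / d
C = 8.854e-12 * 7.5 * 9131e-12 / 10e-6
Step 4: Convert to fF (multiply by 1e15).
C = 60.63 fF


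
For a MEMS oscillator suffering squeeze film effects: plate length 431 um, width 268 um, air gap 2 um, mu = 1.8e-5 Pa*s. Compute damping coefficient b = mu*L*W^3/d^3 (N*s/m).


Step 1: Convert to SI.
L = 431e-6 m, W = 268e-6 m, d = 2e-6 m
Step 2: W^3 = (268e-6)^3 = 1.92e-11 m^3
Step 3: d^3 = (2e-6)^3 = 8.00e-18 m^3
Step 4: b = 1.8e-5 * 431e-6 * 1.92e-11 / 8.00e-18
b = 1.87e-02 N*s/m


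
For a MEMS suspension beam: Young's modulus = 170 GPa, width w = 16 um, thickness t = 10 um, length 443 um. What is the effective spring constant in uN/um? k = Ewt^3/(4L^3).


Step 1: Convert E to consistent units (1 GPa = 1000 uN/um^2).
E = 170 GPa = 170000 uN/um^2
Step 2: Compute t^3 = 10^3 = 1000
Step 3: Compute L^3 = 443^3 = 86938307
Step 4: k = 170000 * 16 * 1000 / (4 * 86938307)
k = 7.8216 uN/um


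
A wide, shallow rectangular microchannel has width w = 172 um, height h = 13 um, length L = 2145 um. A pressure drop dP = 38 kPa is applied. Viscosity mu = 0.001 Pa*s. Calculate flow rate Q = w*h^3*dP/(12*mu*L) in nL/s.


Step 1: Convert all dimensions to SI (meters).
w = 172e-6 m, h = 13e-6 m, L = 2145e-6 m, dP = 38e3 Pa
Step 2: Q = w * h^3 * dP / (12 * mu * L)
Q = 172e-6 * (13e-6)^3 * 38e3 / (12 * 0.001 * 2145e-6) = 5.5787071e-10 m^3/s
Step 3: Convert Q from m^3/s to nL/s (1 m^3 = 1e12 nL, so multiply by 1e12).
Q = 557.871 nL/s


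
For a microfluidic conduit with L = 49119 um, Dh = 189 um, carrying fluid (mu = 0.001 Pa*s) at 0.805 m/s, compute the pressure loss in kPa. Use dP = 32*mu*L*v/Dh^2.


Step 1: Convert to SI: L = 49119e-6 m, Dh = 189e-6 m
Step 2: dP = 32 * 0.001 * 49119e-6 * 0.805 / (189e-6)^2
Step 3: dP = 35421.89 Pa
Step 4: Convert to kPa: dP = 35.42 kPa


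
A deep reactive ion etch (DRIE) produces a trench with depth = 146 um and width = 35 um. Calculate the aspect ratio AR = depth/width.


Step 1: AR = depth / width
Step 2: AR = 146 / 35
AR = 4.2


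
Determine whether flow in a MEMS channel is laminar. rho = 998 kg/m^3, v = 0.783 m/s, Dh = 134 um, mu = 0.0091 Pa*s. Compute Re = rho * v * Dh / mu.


Step 1: Convert Dh to meters: Dh = 134e-6 m
Step 2: Re = rho * v * Dh / mu
Re = 998 * 0.783 * 134e-6 / 0.0091
Re = 11.507
Since Re = 11.507 is below ~2300, the flow is laminar.


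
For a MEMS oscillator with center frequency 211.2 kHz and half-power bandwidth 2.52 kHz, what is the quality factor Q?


Step 1: Q = f0 / bandwidth
Step 2: Q = 211.2 / 2.52
Q = 83.8


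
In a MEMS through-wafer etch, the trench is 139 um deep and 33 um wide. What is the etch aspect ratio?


Step 1: AR = depth / width
Step 2: AR = 139 / 33
AR = 4.2


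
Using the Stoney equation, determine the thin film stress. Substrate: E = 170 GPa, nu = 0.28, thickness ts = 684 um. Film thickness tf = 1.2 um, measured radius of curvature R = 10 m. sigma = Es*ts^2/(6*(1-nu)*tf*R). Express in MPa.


Step 1: Compute numerator: Es * ts^2 = 170 * 684^2 = 79535520 (GPa*um^2)
Step 2: Compute denominator (R in um): 6*(1-nu)*tf*R = 6*0.72*1.2*10e6 = 51840000.0 (um^2)
Step 3: sigma (GPa) = 79535520 / 51840000.0 = 1.53425e+00 GPa
Step 4: Convert to MPa (x1000): sigma = 1534.3 MPa


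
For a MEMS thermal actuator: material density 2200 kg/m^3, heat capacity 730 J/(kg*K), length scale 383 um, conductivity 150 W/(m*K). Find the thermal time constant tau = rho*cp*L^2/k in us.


Step 1: Convert L to m: L = 383e-6 m
Step 2: L^2 = (383e-6)^2 = 1.46689e-07 m^2
Step 3: tau = 2200 * 730 * 1.46689e-07 / 150 = 1.5705502e-03 s
Step 4: Convert to microseconds (multiply by 1e6).
tau = 1570.55 us


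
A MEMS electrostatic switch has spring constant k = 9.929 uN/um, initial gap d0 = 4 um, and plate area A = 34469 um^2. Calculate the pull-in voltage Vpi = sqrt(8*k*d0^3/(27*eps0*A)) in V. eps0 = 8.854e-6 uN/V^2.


Step 1: Compute numerator: 8 * k * d0^3 = 8 * 9.929 * 4^3 = 5083.648
Step 2: Compute denominator: 27 * eps0 * A = 27 * 8.854e-6 * 34469 = 8.24009
Step 3: Vpi = sqrt(5083.648 / 8.24009)
Vpi = 24.84 V


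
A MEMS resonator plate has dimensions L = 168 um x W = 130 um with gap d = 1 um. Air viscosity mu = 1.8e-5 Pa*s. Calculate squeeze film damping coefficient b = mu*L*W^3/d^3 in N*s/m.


Step 1: Convert to SI.
L = 168e-6 m, W = 130e-6 m, d = 1e-6 m
Step 2: W^3 = (130e-6)^3 = 2.20e-12 m^3
Step 3: d^3 = (1e-6)^3 = 1.00e-18 m^3
Step 4: b = 1.8e-5 * 168e-6 * 2.20e-12 / 1.00e-18
b = 6.64e-03 N*s/m


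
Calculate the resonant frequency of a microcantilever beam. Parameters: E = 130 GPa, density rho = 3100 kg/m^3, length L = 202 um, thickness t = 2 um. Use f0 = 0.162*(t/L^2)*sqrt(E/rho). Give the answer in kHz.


Step 1: Convert units to SI.
t_SI = 2e-6 m, L_SI = 202e-6 m
Step 2: Calculate sqrt(E/rho).
sqrt(130e9 / 3100) = 6475.76 m/s
Step 3: Compute f0.
f0 = 0.162 * 2e-6 / (202e-6)^2 * 6475.76 = 51420.1 Hz = 51.42 kHz


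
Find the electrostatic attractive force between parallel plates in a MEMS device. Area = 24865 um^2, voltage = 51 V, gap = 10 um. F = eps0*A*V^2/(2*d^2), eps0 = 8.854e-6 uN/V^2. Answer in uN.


Step 1: Identify parameters.
eps0 = 8.854e-6 uN/V^2, A = 24865 um^2, V = 51 V, d = 10 um
Step 2: Compute V^2 = 51^2 = 2601
Step 3: Compute d^2 = 10^2 = 100
Step 4: F = 0.5 * 8.854e-6 * 24865 * 2601 / 100
F = 2.863 uN


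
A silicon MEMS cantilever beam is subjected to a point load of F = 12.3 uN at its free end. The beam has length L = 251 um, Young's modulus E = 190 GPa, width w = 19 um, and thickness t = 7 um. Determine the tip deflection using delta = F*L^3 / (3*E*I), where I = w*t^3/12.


Step 1: Calculate the second moment of area.
I = w * t^3 / 12 = 19 * 7^3 / 12 = 543.0833 um^4
Step 2: Convert E to consistent units (1 GPa = 1000 uN/um^2).
E = 190 GPa = 190000 uN/um^2
Step 3: Calculate tip deflection.
delta = F * L^3 / (3 * E * I)
delta = 12.3 * 251^3 / (3 * 190000 * 543.0833)
delta = 0.6283 um


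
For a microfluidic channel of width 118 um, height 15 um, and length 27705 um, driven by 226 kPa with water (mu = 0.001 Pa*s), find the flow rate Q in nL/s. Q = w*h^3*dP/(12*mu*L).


Step 1: Convert all dimensions to SI (meters).
w = 118e-6 m, h = 15e-6 m, L = 27705e-6 m, dP = 226e3 Pa
Step 2: Q = w * h^3 * dP / (12 * mu * L)
Q = 118e-6 * (15e-6)^3 * 226e3 / (12 * 0.001 * 27705e-6) = 2.7072279e-10 m^3/s
Step 3: Convert Q from m^3/s to nL/s (1 m^3 = 1e12 nL, so multiply by 1e12).
Q = 270.723 nL/s


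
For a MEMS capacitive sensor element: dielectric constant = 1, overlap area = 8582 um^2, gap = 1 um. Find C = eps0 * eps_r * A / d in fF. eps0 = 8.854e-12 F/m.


Step 1: Convert area to m^2: A = 8582e-12 m^2
Step 2: Convert gap to m: d = 1e-6 m
Step 3: C = eps0 * eps_r * A / d
C = 8.854e-12 * 1 * 8582e-12 / 1e-6
Step 4: Convert to fF (multiply by 1e15).
C = 75.99 fF


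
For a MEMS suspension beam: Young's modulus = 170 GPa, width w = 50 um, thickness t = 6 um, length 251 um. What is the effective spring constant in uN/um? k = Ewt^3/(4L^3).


Step 1: Convert E to consistent units (1 GPa = 1000 uN/um^2).
E = 170 GPa = 170000 uN/um^2
Step 2: Compute t^3 = 6^3 = 216
Step 3: Compute L^3 = 251^3 = 15813251
Step 4: k = 170000 * 50 * 216 / (4 * 15813251)
k = 29.0263 uN/um


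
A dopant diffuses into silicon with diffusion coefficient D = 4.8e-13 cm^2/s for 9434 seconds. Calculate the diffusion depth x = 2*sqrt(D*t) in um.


Step 1: Compute D*t = 4.8e-13 * 9434 = 4.52832e-09 cm^2
Step 2: sqrt(D*t) = 6.72928e-05 cm
Step 3: x = 2 * 6.72928e-05 cm = 1.345856e-04 cm
Step 4: Convert to um (1 cm = 1e4 um): x = 1.346 um


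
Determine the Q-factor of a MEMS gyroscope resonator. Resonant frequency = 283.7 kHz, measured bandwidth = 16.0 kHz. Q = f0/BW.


Step 1: Q = f0 / bandwidth
Step 2: Q = 283.7 / 16.0
Q = 17.7
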